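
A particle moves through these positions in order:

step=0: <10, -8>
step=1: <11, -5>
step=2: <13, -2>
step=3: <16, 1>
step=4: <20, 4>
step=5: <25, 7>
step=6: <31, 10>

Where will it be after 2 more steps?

<46, 16>

Successive displacements: <+1, +3>, <+2, +3>, <+3, +3>, <+4, +3>, <+5, +3>, <+6, +3> — each changes by <+1, +0>.
step 7: <31, 10> + <+7, +3> → <38, 13>
step 8: <38, 13> + <+8, +3> → <46, 16>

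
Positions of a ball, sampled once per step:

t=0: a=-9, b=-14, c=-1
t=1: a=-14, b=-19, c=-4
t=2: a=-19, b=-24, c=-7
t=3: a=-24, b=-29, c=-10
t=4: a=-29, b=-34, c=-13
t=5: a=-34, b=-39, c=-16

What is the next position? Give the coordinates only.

a=-39, b=-44, c=-19

The position changes by (-5, -5, -3) every step.
step 6: a=-34, b=-39, c=-16 + (-5, -5, -3) → a=-39, b=-44, c=-19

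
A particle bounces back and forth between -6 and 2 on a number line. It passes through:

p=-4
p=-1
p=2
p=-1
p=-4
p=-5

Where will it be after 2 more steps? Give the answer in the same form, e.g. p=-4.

p=1

The value travels 3 per step and bounces off the walls at -6 and 2.
  step 6: -5 → -2
  step 7: -2 → 1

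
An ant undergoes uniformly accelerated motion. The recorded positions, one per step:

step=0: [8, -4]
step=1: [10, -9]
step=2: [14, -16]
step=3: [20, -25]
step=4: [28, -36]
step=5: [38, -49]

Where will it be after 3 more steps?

Successive displacements: [+2, -5], [+4, -7], [+6, -9], [+8, -11], [+10, -13] — each changes by [+2, -2].
step 6: [38, -49] + [+12, -15] → [50, -64]
step 7: [50, -64] + [+14, -17] → [64, -81]
step 8: [64, -81] + [+16, -19] → [80, -100]

[80, -100]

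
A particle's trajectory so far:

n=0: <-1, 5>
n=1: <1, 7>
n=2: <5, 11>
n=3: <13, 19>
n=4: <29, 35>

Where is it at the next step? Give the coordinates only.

<61, 67>

The jumps are <+2, +2>, <+4, +4>, <+8, +8>, <+16, +16> — a geometric progression with ratio 2.
step 5: <29, 35> + <+32, +32> → <61, 67>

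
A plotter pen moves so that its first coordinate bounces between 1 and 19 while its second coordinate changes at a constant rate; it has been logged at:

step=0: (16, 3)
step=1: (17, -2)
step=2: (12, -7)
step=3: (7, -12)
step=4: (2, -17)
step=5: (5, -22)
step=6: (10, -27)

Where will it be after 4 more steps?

The first coordinate reflects between 1 and 19, moving 5 per step.
  step 7: 10 → 15
  step 8: 15 → 18
  step 9: 18 → 13
  step 10: 13 → 8
The second coordinate changes by -5 each step: at step 10 it is -47.

(8, -47)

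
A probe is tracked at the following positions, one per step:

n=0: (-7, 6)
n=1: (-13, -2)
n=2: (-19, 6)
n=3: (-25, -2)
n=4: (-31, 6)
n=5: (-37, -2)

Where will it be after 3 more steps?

First: linear, -6 per step → -55 at step 8.
Second: cycles through 6, -2 every 2 steps. Step 8 lands at position 0 of the cycle → 6.

(-55, 6)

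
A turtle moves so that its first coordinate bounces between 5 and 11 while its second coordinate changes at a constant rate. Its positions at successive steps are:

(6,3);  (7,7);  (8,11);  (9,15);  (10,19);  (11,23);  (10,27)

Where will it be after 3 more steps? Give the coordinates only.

The first coordinate reflects between 5 and 11, moving 1 per step.
  step 7: 10 → 9
  step 8: 9 → 8
  step 9: 8 → 7
The second coordinate changes by +4 each step: at step 9 it is 39.

(7,39)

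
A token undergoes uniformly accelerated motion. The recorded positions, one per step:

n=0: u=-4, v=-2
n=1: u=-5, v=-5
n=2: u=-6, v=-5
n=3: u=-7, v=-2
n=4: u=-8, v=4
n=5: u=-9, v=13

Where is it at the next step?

Successive displacements: (-1, -3), (-1, +0), (-1, +3), (-1, +6), (-1, +9) — each changes by (+0, +3).
step 6: u=-9, v=13 + (-1, +12) → u=-10, v=25

u=-10, v=25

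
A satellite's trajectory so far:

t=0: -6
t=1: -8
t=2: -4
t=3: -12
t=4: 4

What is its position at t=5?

-28

Consecutive displacements -2, +4, -8, +16 scale by a factor of -2 each step.
step 5: 4 − 32 → -28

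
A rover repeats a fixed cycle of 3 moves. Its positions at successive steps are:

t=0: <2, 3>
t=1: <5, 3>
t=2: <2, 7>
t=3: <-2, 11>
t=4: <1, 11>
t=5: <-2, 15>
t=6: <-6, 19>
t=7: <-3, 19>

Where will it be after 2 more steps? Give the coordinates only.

<-10, 27>

Step-to-step displacements: <+3, +0>, <-3, +4>, <-4, +4>, <+3, +0>, <-3, +4>, <-4, +4>, <+3, +0> — a repeating cycle of length 3.
step 8: apply <-3, +4> → <-6, 23>
step 9: apply <-4, +4> → <-10, 27>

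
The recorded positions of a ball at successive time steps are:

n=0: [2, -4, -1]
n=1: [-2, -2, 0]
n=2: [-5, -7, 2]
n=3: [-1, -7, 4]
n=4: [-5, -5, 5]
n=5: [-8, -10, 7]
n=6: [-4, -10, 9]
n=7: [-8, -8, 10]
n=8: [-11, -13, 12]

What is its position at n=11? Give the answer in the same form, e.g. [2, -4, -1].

[-14, -16, 17]

Differencing gives [-4, +2, +1], [-3, -5, +2], [+4, +0, +2], [-4, +2, +1], [-3, -5, +2], [+4, +0, +2], [-4, +2, +1], [-3, -5, +2]. This is the pattern [-4, +2, +1], [-3, -5, +2], [+4, +0, +2] repeated.
step 9: apply [+4, +0, +2] → [-7, -13, 14]
step 10: apply [-4, +2, +1] → [-11, -11, 15]
step 11: apply [-3, -5, +2] → [-14, -16, 17]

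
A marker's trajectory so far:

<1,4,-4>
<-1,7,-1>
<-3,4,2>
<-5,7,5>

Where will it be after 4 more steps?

First: linear, -2 per step → -13 at step 7.
Second: cycles through 4, 7 every 2 steps. Step 7 lands at position 1 of the cycle → 7.
Third: linear, +3 per step → 17 at step 7.

<-13,7,17>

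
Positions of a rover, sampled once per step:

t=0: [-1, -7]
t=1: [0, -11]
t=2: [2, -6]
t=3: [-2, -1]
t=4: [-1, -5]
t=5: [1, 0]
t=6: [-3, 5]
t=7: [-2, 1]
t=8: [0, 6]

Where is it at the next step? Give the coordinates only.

Differencing gives [+1, -4], [+2, +5], [-4, +5], [+1, -4], [+2, +5], [-4, +5], [+1, -4], [+2, +5]. This is the pattern [+1, -4], [+2, +5], [-4, +5] repeated.
step 9: apply [-4, +5] → [-4, 11]

[-4, 11]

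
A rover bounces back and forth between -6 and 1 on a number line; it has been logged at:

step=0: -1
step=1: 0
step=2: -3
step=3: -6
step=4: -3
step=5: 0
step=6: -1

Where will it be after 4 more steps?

The value reflects between -6 and 1, moving 3 per step.
  step 7: -1 → -4
  step 8: -4 → -5
  step 9: -5 → -2
  step 10: -2 → 1

1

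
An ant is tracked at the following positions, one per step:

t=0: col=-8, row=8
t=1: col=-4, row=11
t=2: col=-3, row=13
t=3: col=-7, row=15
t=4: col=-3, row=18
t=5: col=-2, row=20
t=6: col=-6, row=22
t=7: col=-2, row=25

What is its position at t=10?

col=-1, row=32

Differencing gives (+4, +3), (+1, +2), (-4, +2), (+4, +3), (+1, +2), (-4, +2), (+4, +3). This is the pattern (+4, +3), (+1, +2), (-4, +2) repeated.
step 8: apply (+1, +2) → col=-1, row=27
step 9: apply (-4, +2) → col=-5, row=29
step 10: apply (+4, +3) → col=-1, row=32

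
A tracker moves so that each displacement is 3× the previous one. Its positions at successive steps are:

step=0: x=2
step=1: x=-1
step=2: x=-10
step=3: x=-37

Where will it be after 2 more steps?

The jumps are -3, -9, -27 — a geometric progression with ratio 3.
step 4: -37 − 81 → x=-118
step 5: -118 − 243 → x=-361

x=-361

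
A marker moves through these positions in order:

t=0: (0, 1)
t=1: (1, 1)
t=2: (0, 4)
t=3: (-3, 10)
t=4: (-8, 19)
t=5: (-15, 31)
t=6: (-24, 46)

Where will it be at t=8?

(-48, 85)

Taking differences between consecutive positions: (+1, +0), (-1, +3), (-3, +6), (-5, +9), (-7, +12), (-9, +15). These grow by (-2, +3) each step.
step 7: (-24, 46) + (-11, +18) → (-35, 64)
step 8: (-35, 64) + (-13, +21) → (-48, 85)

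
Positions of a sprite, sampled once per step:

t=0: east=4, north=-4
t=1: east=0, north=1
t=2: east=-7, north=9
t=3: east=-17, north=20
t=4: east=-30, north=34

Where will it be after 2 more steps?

First differences are (-4,+5), (-7,+8), (-10,+11), (-13,+14); their common second difference is (-3,+3) (constant acceleration).
step 5: east=-30, north=34 + (-16,+17) → east=-46, north=51
step 6: east=-46, north=51 + (-19,+20) → east=-65, north=71

east=-65, north=71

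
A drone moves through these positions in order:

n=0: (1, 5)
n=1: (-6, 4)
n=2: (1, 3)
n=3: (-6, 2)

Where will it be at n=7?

The first coordinate repeats the cycle [1, -6] with period 2; step 7 mod 2 = 1, giving -6.
The second coordinate changes by -1 each step, so at step 7 it is 5 + 7·(-1) = -2.

(-6, -2)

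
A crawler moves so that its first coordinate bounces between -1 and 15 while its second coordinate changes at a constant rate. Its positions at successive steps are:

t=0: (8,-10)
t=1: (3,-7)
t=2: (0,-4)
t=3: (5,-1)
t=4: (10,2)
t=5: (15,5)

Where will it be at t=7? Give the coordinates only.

The first coordinate reflects between -1 and 15, moving 5 per step.
  step 6: 15 → 10
  step 7: 10 → 5
The second coordinate changes by +3 each step: at step 7 it is 11.

(5,11)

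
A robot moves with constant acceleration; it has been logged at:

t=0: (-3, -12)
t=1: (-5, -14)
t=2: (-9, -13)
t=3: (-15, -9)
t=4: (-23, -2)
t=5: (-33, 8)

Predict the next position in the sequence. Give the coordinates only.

Taking differences between consecutive positions: (-2, -2), (-4, +1), (-6, +4), (-8, +7), (-10, +10). These grow by (-2, +3) each step.
step 6: (-33, 8) + (-12, +13) → (-45, 21)

(-45, 21)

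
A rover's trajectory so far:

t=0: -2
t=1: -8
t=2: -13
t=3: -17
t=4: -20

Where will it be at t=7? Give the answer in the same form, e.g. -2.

Taking differences between consecutive positions: -6, -5, -4, -3. These grow by +1 each step.
step 5: -20 − 2 → -22
step 6: -22 − 1 → -23
step 7: -23 + 0 → -23

-23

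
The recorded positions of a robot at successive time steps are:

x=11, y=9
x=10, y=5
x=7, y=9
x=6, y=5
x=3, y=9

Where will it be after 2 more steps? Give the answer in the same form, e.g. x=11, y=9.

x=-1, y=9

Differencing gives (-1, -4), (-3, +4), (-1, -4), (-3, +4). This is the pattern (-1, -4), (-3, +4) repeated.
step 5: apply (-1, -4) → x=2, y=5
step 6: apply (-3, +4) → x=-1, y=9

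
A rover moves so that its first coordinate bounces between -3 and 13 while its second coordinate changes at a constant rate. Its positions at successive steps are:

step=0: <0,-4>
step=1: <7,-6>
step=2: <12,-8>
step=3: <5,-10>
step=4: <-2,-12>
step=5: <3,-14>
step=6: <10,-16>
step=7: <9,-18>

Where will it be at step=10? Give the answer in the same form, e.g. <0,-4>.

<6,-24>

The first coordinate travels 7 per step and bounces off the walls at -3 and 13.
  step 8: 9 → 2
  step 9: 2 → -1
  step 10: -1 → 6
The second coordinate changes by -2 each step: at step 10 it is -24.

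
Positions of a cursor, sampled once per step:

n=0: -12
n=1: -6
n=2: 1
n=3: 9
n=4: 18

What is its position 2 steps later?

39

First differences are +6, +7, +8, +9; their common second difference is +1 (constant acceleration).
step 5: 18 + 10 → 28
step 6: 28 + 11 → 39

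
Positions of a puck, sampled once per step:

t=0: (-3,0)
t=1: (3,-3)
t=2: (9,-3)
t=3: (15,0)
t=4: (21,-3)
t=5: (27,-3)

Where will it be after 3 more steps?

(45,-3)

The first coordinate changes by +6 each step, so at step 8 it is -3 + 8·(6) = 45.
The second coordinate repeats the cycle [0, -3, -3] with period 3; step 8 mod 3 = 2, giving -3.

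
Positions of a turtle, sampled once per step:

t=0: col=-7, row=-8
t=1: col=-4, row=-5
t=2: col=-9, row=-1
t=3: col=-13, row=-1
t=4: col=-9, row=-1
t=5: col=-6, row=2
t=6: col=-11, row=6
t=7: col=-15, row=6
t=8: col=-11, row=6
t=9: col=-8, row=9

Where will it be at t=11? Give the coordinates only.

col=-17, row=13

Differencing gives (+3, +3), (-5, +4), (-4, +0), (+4, +0), (+3, +3), (-5, +4), (-4, +0), (+4, +0), (+3, +3). This is the pattern (+3, +3), (-5, +4), (-4, +0), (+4, +0) repeated.
step 10: apply (-5, +4) → col=-13, row=13
step 11: apply (-4, +0) → col=-17, row=13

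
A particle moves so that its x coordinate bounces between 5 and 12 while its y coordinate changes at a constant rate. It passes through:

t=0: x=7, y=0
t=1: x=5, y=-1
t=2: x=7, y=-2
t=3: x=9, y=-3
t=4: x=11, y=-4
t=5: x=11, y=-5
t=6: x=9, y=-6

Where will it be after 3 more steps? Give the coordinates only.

The x coordinate travels 2 per step and bounces off the walls at 5 and 12.
  step 7: 9 → 7
  step 8: 7 → 5
  step 9: 5 → 7
The y coordinate changes by -1 each step: at step 9 it is -9.

x=7, y=-9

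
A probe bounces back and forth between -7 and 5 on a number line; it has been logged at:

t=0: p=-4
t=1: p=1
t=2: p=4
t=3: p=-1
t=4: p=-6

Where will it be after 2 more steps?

The value travels 5 per step and bounces off the walls at -7 and 5.
  step 5: -6 → -3
  step 6: -3 → 2

p=2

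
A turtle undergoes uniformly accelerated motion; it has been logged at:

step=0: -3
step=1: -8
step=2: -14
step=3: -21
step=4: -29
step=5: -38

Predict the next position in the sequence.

-48

Successive displacements: -5, -6, -7, -8, -9 — each changes by -1.
step 6: -38 − 10 → -48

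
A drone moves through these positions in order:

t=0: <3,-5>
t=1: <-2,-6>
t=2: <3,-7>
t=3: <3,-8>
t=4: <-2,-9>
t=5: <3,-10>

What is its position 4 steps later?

<3,-14>

First: cycles through 3, -2, 3 every 3 steps. Step 9 lands at position 0 of the cycle → 3.
Second: linear, -1 per step → -14 at step 9.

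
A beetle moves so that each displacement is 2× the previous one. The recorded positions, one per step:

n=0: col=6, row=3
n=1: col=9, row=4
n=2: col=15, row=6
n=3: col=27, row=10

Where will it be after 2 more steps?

The jumps are (+3, +1), (+6, +2), (+12, +4) — a geometric progression with ratio 2.
step 4: col=27, row=10 + (+24, +8) → col=51, row=18
step 5: col=51, row=18 + (+48, +16) → col=99, row=34

col=99, row=34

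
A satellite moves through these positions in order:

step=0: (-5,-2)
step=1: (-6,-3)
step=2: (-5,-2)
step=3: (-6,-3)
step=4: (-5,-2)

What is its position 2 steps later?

The jumps are (-1,-1), (+1,+1), (-1,-1), (+1,+1) — a geometric progression with ratio -1.
step 5: (-5,-2) + (-1,-1) → (-6,-3)
step 6: (-6,-3) + (+1,+1) → (-5,-2)

(-5,-2)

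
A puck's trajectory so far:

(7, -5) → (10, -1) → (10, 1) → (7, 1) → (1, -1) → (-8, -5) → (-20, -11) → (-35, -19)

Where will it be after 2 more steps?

(-74, -41)

First differences are (+3, +4), (+0, +2), (-3, +0), (-6, -2), (-9, -4), (-12, -6), (-15, -8); their common second difference is (-3, -2) (constant acceleration).
step 8: (-35, -19) + (-18, -10) → (-53, -29)
step 9: (-53, -29) + (-21, -12) → (-74, -41)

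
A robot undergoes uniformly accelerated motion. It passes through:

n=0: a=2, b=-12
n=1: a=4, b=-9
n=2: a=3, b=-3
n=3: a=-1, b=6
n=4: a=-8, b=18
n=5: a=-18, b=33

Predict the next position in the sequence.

a=-31, b=51

Taking differences between consecutive positions: (+2, +3), (-1, +6), (-4, +9), (-7, +12), (-10, +15). These grow by (-3, +3) each step.
step 6: a=-18, b=33 + (-13, +18) → a=-31, b=51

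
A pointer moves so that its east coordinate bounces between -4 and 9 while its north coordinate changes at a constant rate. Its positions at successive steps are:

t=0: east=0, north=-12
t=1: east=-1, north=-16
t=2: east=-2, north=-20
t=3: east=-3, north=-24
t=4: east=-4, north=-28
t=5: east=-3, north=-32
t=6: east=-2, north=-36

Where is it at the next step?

east=-1, north=-40

The east coordinate travels 1 per step and bounces off the walls at -4 and 9.
  step 7: -2 → -1
The north coordinate changes by -4 each step: at step 7 it is -40.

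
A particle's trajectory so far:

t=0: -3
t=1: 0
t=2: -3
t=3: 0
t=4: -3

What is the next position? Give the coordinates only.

0

The jumps are +3, -3, +3, -3 — a geometric progression with ratio -1.
step 5: -3 + 3 → 0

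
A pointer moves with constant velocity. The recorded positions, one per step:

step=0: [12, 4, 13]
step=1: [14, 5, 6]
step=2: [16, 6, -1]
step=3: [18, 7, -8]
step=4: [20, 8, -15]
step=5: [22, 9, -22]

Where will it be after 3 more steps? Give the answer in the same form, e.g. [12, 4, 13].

Constant displacement of [+2, +1, -7] per step.
step 6: [22, 9, -22] + [+2, +1, -7] → [24, 10, -29]
step 7: [24, 10, -29] + [+2, +1, -7] → [26, 11, -36]
step 8: [26, 11, -36] + [+2, +1, -7] → [28, 12, -43]

[28, 12, -43]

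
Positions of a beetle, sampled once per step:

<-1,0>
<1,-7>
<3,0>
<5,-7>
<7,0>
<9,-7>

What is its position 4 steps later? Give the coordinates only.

<17,-7>

The first coordinate changes by +2 each step, so at step 9 it is -1 + 9·(2) = 17.
The second coordinate repeats the cycle [0, -7] with period 2; step 9 mod 2 = 1, giving -7.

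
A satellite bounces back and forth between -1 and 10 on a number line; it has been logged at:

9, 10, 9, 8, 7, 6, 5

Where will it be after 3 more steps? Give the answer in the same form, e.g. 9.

The value reflects between -1 and 10, moving 1 per step.
  step 7: 5 → 4
  step 8: 4 → 3
  step 9: 3 → 2

2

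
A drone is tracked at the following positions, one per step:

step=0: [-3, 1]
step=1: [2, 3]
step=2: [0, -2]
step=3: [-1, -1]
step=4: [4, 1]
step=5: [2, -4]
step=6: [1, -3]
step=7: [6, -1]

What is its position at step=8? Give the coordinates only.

[4, -6]

Step-to-step displacements: [+5, +2], [-2, -5], [-1, +1], [+5, +2], [-2, -5], [-1, +1], [+5, +2] — a repeating cycle of length 3.
step 8: apply [-2, -5] → [4, -6]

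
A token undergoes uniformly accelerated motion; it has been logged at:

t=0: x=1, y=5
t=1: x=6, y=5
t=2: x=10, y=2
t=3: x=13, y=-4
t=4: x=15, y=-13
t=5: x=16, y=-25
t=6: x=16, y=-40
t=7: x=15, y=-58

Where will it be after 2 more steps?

First differences are (+5, +0), (+4, -3), (+3, -6), (+2, -9), (+1, -12), (+0, -15), (-1, -18); their common second difference is (-1, -3) (constant acceleration).
step 8: x=15, y=-58 + (-2, -21) → x=13, y=-79
step 9: x=13, y=-79 + (-3, -24) → x=10, y=-103

x=10, y=-103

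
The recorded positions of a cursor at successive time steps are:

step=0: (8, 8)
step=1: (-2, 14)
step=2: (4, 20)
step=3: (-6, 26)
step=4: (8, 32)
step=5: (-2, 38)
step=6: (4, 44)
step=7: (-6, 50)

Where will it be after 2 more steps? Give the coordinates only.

The first coordinate repeats the cycle [8, -2, 4, -6] with period 4; step 9 mod 4 = 1, giving -2.
The second coordinate changes by +6 each step, so at step 9 it is 8 + 9·(6) = 62.

(-2, 62)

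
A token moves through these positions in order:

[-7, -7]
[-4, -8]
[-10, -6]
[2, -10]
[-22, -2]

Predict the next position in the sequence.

[26, -18]

Consecutive displacements [+3, -1], [-6, +2], [+12, -4], [-24, +8] scale by a factor of -2 each step.
step 5: [-22, -2] + [+48, -16] → [26, -18]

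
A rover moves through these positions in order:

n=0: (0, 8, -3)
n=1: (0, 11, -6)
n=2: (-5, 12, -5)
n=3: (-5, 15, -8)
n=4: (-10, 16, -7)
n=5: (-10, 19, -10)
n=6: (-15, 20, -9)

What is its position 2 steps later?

Differencing gives (+0, +3, -3), (-5, +1, +1), (+0, +3, -3), (-5, +1, +1), (+0, +3, -3), (-5, +1, +1). This is the pattern (+0, +3, -3), (-5, +1, +1) repeated.
step 7: apply (+0, +3, -3) → (-15, 23, -12)
step 8: apply (-5, +1, +1) → (-20, 24, -11)

(-20, 24, -11)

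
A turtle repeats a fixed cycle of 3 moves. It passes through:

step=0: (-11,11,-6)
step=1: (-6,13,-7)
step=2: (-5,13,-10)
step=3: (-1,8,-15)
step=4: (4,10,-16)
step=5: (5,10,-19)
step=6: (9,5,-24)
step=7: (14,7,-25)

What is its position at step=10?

(24,4,-34)

Differencing gives (+5,+2,-1), (+1,+0,-3), (+4,-5,-5), (+5,+2,-1), (+1,+0,-3), (+4,-5,-5), (+5,+2,-1). This is the pattern (+5,+2,-1), (+1,+0,-3), (+4,-5,-5) repeated.
step 8: apply (+1,+0,-3) → (15,7,-28)
step 9: apply (+4,-5,-5) → (19,2,-33)
step 10: apply (+5,+2,-1) → (24,4,-34)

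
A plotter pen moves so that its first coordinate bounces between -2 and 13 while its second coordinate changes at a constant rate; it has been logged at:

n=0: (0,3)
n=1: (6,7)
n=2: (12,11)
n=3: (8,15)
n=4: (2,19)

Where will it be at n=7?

(12,31)

The first coordinate reflects between -2 and 13, moving 6 per step.
  step 5: 2 → 0
  step 6: 0 → 6
  step 7: 6 → 12
The second coordinate changes by +4 each step: at step 7 it is 31.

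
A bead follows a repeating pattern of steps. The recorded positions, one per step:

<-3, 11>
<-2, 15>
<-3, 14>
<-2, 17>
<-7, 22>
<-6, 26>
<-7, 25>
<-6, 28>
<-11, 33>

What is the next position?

<-10, 37>

Step-to-step displacements: <+1, +4>, <-1, -1>, <+1, +3>, <-5, +5>, <+1, +4>, <-1, -1>, <+1, +3>, <-5, +5> — a repeating cycle of length 4.
step 9: apply <+1, +4> → <-10, 37>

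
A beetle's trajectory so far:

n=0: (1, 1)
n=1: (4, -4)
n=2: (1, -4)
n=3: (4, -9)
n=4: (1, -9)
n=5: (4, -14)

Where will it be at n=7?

(4, -19)

Step-to-step displacements: (+3, -5), (-3, +0), (+3, -5), (-3, +0), (+3, -5) — a repeating cycle of length 2.
step 6: apply (-3, +0) → (1, -14)
step 7: apply (+3, -5) → (4, -19)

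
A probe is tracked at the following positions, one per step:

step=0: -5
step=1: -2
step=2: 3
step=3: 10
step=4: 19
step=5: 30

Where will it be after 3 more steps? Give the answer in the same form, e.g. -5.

75

First differences are +3, +5, +7, +9, +11; their common second difference is +2 (constant acceleration).
step 6: 30 + 13 → 43
step 7: 43 + 15 → 58
step 8: 58 + 17 → 75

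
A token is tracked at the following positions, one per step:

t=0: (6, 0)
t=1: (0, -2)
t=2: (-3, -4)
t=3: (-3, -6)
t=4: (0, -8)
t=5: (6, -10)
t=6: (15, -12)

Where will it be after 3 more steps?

Taking differences between consecutive positions: (-6, -2), (-3, -2), (+0, -2), (+3, -2), (+6, -2), (+9, -2). These grow by (+3, +0) each step.
step 7: (15, -12) + (+12, -2) → (27, -14)
step 8: (27, -14) + (+15, -2) → (42, -16)
step 9: (42, -16) + (+18, -2) → (60, -18)

(60, -18)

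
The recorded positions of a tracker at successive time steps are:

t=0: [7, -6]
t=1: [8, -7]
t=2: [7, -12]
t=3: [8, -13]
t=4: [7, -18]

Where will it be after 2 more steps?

Differencing gives [+1, -1], [-1, -5], [+1, -1], [-1, -5]. This is the pattern [+1, -1], [-1, -5] repeated.
step 5: apply [+1, -1] → [8, -19]
step 6: apply [-1, -5] → [7, -24]

[7, -24]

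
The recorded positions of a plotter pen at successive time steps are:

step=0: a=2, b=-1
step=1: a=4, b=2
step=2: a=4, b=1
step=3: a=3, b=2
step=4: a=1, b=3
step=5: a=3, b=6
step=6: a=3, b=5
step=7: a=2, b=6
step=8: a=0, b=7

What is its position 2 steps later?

a=2, b=9

The moves between consecutive positions are (+2,+3), (+0,-1), (-1,+1), (-2,+1), (+2,+3), (+0,-1), (-1,+1), (-2,+1); they repeat the 4-cycle [(+2,+3), (+0,-1), (-1,+1), (-2,+1)].
step 9: apply (+2,+3) → a=2, b=10
step 10: apply (+0,-1) → a=2, b=9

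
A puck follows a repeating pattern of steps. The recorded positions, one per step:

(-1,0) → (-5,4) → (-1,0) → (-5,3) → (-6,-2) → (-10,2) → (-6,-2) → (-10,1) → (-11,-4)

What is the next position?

The moves between consecutive positions are (-4,+4), (+4,-4), (-4,+3), (-1,-5), (-4,+4), (+4,-4), (-4,+3), (-1,-5); they repeat the 4-cycle [(-4,+4), (+4,-4), (-4,+3), (-1,-5)].
step 9: apply (-4,+4) → (-15,0)

(-15,0)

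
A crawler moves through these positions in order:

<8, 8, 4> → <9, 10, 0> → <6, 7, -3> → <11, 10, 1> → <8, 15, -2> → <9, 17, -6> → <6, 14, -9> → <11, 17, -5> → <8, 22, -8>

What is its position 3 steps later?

<11, 24, -11>

Differencing gives <+1, +2, -4>, <-3, -3, -3>, <+5, +3, +4>, <-3, +5, -3>, <+1, +2, -4>, <-3, -3, -3>, <+5, +3, +4>, <-3, +5, -3>. This is the pattern <+1, +2, -4>, <-3, -3, -3>, <+5, +3, +4>, <-3, +5, -3> repeated.
step 9: apply <+1, +2, -4> → <9, 24, -12>
step 10: apply <-3, -3, -3> → <6, 21, -15>
step 11: apply <+5, +3, +4> → <11, 24, -11>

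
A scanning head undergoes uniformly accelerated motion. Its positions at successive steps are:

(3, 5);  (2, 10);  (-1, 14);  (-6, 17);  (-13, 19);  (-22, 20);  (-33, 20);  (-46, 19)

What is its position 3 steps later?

(-97, 10)

Taking differences between consecutive positions: (-1, +5), (-3, +4), (-5, +3), (-7, +2), (-9, +1), (-11, +0), (-13, -1). These grow by (-2, -1) each step.
step 8: (-46, 19) + (-15, -2) → (-61, 17)
step 9: (-61, 17) + (-17, -3) → (-78, 14)
step 10: (-78, 14) + (-19, -4) → (-97, 10)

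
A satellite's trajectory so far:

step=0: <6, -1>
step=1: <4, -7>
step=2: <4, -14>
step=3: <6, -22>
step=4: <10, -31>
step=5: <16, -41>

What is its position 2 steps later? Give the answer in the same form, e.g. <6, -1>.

Taking differences between consecutive positions: <-2, -6>, <+0, -7>, <+2, -8>, <+4, -9>, <+6, -10>. These grow by <+2, -1> each step.
step 6: <16, -41> + <+8, -11> → <24, -52>
step 7: <24, -52> + <+10, -12> → <34, -64>

<34, -64>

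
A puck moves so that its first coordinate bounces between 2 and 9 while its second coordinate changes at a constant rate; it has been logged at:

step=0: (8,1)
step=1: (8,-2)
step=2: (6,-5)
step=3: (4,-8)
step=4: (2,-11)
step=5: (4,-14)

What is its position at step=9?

(6,-26)

The first coordinate travels 2 per step and bounces off the walls at 2 and 9.
  step 6: 4 → 6
  step 7: 6 → 8
  step 8: 8 → 8
  step 9: 8 → 6
The second coordinate changes by -3 each step: at step 9 it is -26.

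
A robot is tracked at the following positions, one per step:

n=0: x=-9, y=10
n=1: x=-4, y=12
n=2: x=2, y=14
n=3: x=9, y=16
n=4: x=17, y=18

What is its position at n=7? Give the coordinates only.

Successive displacements: (+5,+2), (+6,+2), (+7,+2), (+8,+2) — each changes by (+1,+0).
step 5: x=17, y=18 + (+9,+2) → x=26, y=20
step 6: x=26, y=20 + (+10,+2) → x=36, y=22
step 7: x=36, y=22 + (+11,+2) → x=47, y=24

x=47, y=24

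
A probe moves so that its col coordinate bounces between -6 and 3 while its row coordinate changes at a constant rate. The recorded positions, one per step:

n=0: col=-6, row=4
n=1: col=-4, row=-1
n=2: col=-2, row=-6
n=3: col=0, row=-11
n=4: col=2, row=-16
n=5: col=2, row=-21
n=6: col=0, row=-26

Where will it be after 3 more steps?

col=-6, row=-41

The col coordinate travels 2 per step and bounces off the walls at -6 and 3.
  step 7: 0 → -2
  step 8: -2 → -4
  step 9: -4 → -6
The row coordinate changes by -5 each step: at step 9 it is -41.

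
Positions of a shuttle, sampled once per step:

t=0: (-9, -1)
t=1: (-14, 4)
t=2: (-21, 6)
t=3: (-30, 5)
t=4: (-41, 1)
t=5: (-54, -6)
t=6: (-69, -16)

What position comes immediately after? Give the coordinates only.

Taking differences between consecutive positions: (-5, +5), (-7, +2), (-9, -1), (-11, -4), (-13, -7), (-15, -10). These grow by (-2, -3) each step.
step 7: (-69, -16) + (-17, -13) → (-86, -29)

(-86, -29)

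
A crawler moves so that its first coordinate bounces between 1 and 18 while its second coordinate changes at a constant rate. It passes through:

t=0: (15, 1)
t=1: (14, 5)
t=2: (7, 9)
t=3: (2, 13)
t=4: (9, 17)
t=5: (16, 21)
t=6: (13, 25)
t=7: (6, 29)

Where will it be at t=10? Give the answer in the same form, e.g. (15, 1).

(17, 41)

The first coordinate reflects between 1 and 18, moving 7 per step.
  step 8: 6 → 3
  step 9: 3 → 10
  step 10: 10 → 17
The second coordinate changes by +4 each step: at step 10 it is 41.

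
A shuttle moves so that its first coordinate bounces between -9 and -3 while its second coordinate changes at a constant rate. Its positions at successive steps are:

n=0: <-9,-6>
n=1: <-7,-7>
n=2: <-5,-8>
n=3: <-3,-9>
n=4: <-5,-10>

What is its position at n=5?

<-7,-11>

The first coordinate reflects between -9 and -3, moving 2 per step.
  step 5: -5 → -7
The second coordinate changes by -1 each step: at step 5 it is -11.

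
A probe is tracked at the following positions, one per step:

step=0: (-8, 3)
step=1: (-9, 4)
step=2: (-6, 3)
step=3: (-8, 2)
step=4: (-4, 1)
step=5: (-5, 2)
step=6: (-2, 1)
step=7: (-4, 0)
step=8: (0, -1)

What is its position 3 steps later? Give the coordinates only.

The moves between consecutive positions are (-1, +1), (+3, -1), (-2, -1), (+4, -1), (-1, +1), (+3, -1), (-2, -1), (+4, -1); they repeat the 4-cycle [(-1, +1), (+3, -1), (-2, -1), (+4, -1)].
step 9: apply (-1, +1) → (-1, 0)
step 10: apply (+3, -1) → (2, -1)
step 11: apply (-2, -1) → (0, -2)

(0, -2)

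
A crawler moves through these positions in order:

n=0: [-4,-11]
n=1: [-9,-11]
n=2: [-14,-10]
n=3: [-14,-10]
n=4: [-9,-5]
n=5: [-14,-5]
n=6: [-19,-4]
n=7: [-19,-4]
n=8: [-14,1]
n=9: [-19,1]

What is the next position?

[-24,2]

The moves between consecutive positions are [-5,+0], [-5,+1], [+0,+0], [+5,+5], [-5,+0], [-5,+1], [+0,+0], [+5,+5], [-5,+0]; they repeat the 4-cycle [[-5,+0], [-5,+1], [+0,+0], [+5,+5]].
step 10: apply [-5,+1] → [-24,2]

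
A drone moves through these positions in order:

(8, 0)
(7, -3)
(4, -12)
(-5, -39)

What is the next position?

The jumps are (-1, -3), (-3, -9), (-9, -27) — a geometric progression with ratio 3.
step 4: (-5, -39) + (-27, -81) → (-32, -120)

(-32, -120)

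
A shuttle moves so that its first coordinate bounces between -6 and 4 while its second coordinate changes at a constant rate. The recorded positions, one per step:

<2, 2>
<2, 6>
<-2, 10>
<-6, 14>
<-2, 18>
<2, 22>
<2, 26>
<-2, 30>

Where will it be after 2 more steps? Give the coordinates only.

<-2, 38>

The first coordinate travels 4 per step and bounces off the walls at -6 and 4.
  step 8: -2 → -6
  step 9: -6 → -2
The second coordinate changes by +4 each step: at step 9 it is 38.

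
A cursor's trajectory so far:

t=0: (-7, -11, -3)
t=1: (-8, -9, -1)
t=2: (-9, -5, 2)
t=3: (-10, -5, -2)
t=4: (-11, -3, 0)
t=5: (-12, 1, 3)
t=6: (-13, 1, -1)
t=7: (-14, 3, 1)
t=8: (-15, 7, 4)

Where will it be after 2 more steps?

Differencing gives (-1, +2, +2), (-1, +4, +3), (-1, +0, -4), (-1, +2, +2), (-1, +4, +3), (-1, +0, -4), (-1, +2, +2), (-1, +4, +3). This is the pattern (-1, +2, +2), (-1, +4, +3), (-1, +0, -4) repeated.
step 9: apply (-1, +0, -4) → (-16, 7, 0)
step 10: apply (-1, +2, +2) → (-17, 9, 2)

(-17, 9, 2)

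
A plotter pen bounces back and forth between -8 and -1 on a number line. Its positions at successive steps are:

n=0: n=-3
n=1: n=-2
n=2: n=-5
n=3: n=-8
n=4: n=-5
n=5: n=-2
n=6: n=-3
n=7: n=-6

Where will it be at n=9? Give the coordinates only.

n=-4

The value travels 3 per step and bounces off the walls at -8 and -1.
  step 8: -6 → -7
  step 9: -7 → -4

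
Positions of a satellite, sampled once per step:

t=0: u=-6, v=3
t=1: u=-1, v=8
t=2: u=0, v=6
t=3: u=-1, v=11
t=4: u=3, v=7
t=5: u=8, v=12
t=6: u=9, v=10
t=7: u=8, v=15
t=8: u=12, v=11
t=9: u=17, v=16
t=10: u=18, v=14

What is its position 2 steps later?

Step-to-step displacements: (+5,+5), (+1,-2), (-1,+5), (+4,-4), (+5,+5), (+1,-2), (-1,+5), (+4,-4), (+5,+5), (+1,-2) — a repeating cycle of length 4.
step 11: apply (-1,+5) → u=17, v=19
step 12: apply (+4,-4) → u=21, v=15

u=21, v=15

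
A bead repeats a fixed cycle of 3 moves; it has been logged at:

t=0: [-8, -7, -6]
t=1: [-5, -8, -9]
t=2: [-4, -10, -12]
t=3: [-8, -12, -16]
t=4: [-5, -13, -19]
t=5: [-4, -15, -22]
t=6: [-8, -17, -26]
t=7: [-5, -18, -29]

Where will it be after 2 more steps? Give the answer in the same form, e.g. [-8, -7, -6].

Differencing gives [+3, -1, -3], [+1, -2, -3], [-4, -2, -4], [+3, -1, -3], [+1, -2, -3], [-4, -2, -4], [+3, -1, -3]. This is the pattern [+3, -1, -3], [+1, -2, -3], [-4, -2, -4] repeated.
step 8: apply [+1, -2, -3] → [-4, -20, -32]
step 9: apply [-4, -2, -4] → [-8, -22, -36]

[-8, -22, -36]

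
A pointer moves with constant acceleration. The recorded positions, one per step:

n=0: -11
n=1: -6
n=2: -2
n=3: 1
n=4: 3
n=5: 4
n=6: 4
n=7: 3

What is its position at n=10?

First differences are +5, +4, +3, +2, +1, +0, -1; their common second difference is -1 (constant acceleration).
step 8: 3 − 2 → 1
step 9: 1 − 3 → -2
step 10: -2 − 4 → -6

-6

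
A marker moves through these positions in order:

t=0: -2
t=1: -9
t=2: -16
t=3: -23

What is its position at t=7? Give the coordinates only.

The position changes by -7 every step.
step 4: -23 − 7 → -30
step 5: -30 − 7 → -37
step 6: -37 − 7 → -44
step 7: -44 − 7 → -51

-51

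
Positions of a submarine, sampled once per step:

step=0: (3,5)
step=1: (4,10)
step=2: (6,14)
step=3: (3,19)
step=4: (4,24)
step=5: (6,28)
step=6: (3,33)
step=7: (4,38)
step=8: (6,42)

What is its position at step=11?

Differencing gives (+1,+5), (+2,+4), (-3,+5), (+1,+5), (+2,+4), (-3,+5), (+1,+5), (+2,+4). This is the pattern (+1,+5), (+2,+4), (-3,+5) repeated.
step 9: apply (-3,+5) → (3,47)
step 10: apply (+1,+5) → (4,52)
step 11: apply (+2,+4) → (6,56)

(6,56)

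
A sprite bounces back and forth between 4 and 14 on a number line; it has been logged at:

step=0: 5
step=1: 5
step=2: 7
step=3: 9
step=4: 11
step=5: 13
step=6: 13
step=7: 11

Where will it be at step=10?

The value reflects between 4 and 14, moving 2 per step.
  step 8: 11 → 9
  step 9: 9 → 7
  step 10: 7 → 5

5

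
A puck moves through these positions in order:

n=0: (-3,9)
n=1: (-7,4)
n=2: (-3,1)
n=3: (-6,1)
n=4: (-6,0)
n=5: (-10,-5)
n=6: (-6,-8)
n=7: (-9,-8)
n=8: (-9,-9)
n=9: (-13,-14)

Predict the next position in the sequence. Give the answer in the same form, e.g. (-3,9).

(-9,-17)

The moves between consecutive positions are (-4,-5), (+4,-3), (-3,+0), (+0,-1), (-4,-5), (+4,-3), (-3,+0), (+0,-1), (-4,-5); they repeat the 4-cycle [(-4,-5), (+4,-3), (-3,+0), (+0,-1)].
step 10: apply (+4,-3) → (-9,-17)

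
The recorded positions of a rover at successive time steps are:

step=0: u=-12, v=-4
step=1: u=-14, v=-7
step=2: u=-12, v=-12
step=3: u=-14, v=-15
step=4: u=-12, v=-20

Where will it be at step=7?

The moves between consecutive positions are (-2, -3), (+2, -5), (-2, -3), (+2, -5); they repeat the 2-cycle [(-2, -3), (+2, -5)].
step 5: apply (-2, -3) → u=-14, v=-23
step 6: apply (+2, -5) → u=-12, v=-28
step 7: apply (-2, -3) → u=-14, v=-31

u=-14, v=-31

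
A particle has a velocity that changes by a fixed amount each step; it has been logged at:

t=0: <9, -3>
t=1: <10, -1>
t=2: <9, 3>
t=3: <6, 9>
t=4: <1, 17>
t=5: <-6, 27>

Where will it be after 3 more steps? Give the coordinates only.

First differences are <+1, +2>, <-1, +4>, <-3, +6>, <-5, +8>, <-7, +10>; their common second difference is <-2, +2> (constant acceleration).
step 6: <-6, 27> + <-9, +12> → <-15, 39>
step 7: <-15, 39> + <-11, +14> → <-26, 53>
step 8: <-26, 53> + <-13, +16> → <-39, 69>

<-39, 69>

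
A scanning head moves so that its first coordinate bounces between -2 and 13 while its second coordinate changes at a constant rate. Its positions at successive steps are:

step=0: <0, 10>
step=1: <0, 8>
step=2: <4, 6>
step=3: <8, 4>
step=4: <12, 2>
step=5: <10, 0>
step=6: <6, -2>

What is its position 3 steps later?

<2, -8>

The first coordinate reflects between -2 and 13, moving 4 per step.
  step 7: 6 → 2
  step 8: 2 → -2
  step 9: -2 → 2
The second coordinate changes by -2 each step: at step 9 it is -8.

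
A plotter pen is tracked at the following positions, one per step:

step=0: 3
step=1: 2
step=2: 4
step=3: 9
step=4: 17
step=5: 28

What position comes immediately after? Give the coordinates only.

First differences are -1, +2, +5, +8, +11; their common second difference is +3 (constant acceleration).
step 6: 28 + 14 → 42

42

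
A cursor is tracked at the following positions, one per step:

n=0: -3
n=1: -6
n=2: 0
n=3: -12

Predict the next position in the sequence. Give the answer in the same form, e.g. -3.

Consecutive displacements -3, +6, -12 scale by a factor of -2 each step.
step 4: -12 + 24 → 12

12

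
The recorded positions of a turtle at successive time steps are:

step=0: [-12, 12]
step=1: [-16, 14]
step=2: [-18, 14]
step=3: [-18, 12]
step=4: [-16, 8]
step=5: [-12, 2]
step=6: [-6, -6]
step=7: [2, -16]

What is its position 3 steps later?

Taking differences between consecutive positions: [-4, +2], [-2, +0], [+0, -2], [+2, -4], [+4, -6], [+6, -8], [+8, -10]. These grow by [+2, -2] each step.
step 8: [2, -16] + [+10, -12] → [12, -28]
step 9: [12, -28] + [+12, -14] → [24, -42]
step 10: [24, -42] + [+14, -16] → [38, -58]

[38, -58]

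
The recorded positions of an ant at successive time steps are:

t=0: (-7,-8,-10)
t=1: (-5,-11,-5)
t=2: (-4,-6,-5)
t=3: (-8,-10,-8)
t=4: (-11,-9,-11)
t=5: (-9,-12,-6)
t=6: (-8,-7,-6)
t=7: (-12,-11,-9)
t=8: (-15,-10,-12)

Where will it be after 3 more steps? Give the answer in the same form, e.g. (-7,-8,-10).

Differencing gives (+2,-3,+5), (+1,+5,+0), (-4,-4,-3), (-3,+1,-3), (+2,-3,+5), (+1,+5,+0), (-4,-4,-3), (-3,+1,-3). This is the pattern (+2,-3,+5), (+1,+5,+0), (-4,-4,-3), (-3,+1,-3) repeated.
step 9: apply (+2,-3,+5) → (-13,-13,-7)
step 10: apply (+1,+5,+0) → (-12,-8,-7)
step 11: apply (-4,-4,-3) → (-16,-12,-10)

(-16,-12,-10)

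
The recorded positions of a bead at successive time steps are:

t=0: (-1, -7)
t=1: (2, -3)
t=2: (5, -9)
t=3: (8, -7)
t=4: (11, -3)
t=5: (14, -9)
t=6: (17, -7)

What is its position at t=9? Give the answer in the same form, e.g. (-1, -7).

(26, -7)

The first coordinate changes by +3 each step, so at step 9 it is -1 + 9·(3) = 26.
The second coordinate repeats the cycle [-7, -3, -9] with period 3; step 9 mod 3 = 0, giving -7.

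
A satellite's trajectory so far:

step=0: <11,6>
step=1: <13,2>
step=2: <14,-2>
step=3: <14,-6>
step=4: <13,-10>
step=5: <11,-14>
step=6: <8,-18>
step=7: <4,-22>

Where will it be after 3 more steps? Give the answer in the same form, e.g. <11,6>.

First differences are <+2,-4>, <+1,-4>, <+0,-4>, <-1,-4>, <-2,-4>, <-3,-4>, <-4,-4>; their common second difference is <-1,+0> (constant acceleration).
step 8: <4,-22> + <-5,-4> → <-1,-26>
step 9: <-1,-26> + <-6,-4> → <-7,-30>
step 10: <-7,-30> + <-7,-4> → <-14,-34>

<-14,-34>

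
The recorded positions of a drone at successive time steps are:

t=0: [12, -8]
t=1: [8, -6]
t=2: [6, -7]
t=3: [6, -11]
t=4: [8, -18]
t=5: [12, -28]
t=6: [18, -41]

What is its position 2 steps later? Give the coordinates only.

[36, -76]

First differences are [-4, +2], [-2, -1], [+0, -4], [+2, -7], [+4, -10], [+6, -13]; their common second difference is [+2, -3] (constant acceleration).
step 7: [18, -41] + [+8, -16] → [26, -57]
step 8: [26, -57] + [+10, -19] → [36, -76]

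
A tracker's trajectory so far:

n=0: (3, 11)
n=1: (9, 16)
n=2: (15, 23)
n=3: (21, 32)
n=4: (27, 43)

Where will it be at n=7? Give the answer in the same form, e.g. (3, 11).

(45, 88)

Taking differences between consecutive positions: (+6, +5), (+6, +7), (+6, +9), (+6, +11). These grow by (+0, +2) each step.
step 5: (27, 43) + (+6, +13) → (33, 56)
step 6: (33, 56) + (+6, +15) → (39, 71)
step 7: (39, 71) + (+6, +17) → (45, 88)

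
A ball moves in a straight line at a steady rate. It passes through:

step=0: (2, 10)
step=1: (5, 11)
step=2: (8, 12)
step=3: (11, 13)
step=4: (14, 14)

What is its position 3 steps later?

(23, 17)

The position changes by (+3, +1) every step.
step 5: (14, 14) + (+3, +1) → (17, 15)
step 6: (17, 15) + (+3, +1) → (20, 16)
step 7: (20, 16) + (+3, +1) → (23, 17)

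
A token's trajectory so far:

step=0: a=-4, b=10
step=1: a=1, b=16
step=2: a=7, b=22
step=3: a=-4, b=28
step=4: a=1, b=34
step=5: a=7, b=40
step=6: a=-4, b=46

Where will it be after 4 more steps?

The a coordinate repeats the cycle [-4, 1, 7] with period 3; step 10 mod 3 = 1, giving 1.
The b coordinate changes by +6 each step, so at step 10 it is 10 + 10·(6) = 70.

a=1, b=70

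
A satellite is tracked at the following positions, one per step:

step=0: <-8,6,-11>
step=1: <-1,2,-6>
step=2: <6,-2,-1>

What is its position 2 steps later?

<20,-10,9>

The position changes by <+7,-4,+5> every step.
step 3: <6,-2,-1> + <+7,-4,+5> → <13,-6,4>
step 4: <13,-6,4> + <+7,-4,+5> → <20,-10,9>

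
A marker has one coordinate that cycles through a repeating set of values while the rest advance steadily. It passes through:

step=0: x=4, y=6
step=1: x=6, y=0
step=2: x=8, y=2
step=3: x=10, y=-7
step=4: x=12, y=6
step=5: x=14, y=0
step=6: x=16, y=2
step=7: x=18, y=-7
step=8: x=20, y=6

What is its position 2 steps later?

The x coordinate changes by +2 each step, so at step 10 it is 4 + 10·(2) = 24.
The y coordinate repeats the cycle [6, 0, 2, -7] with period 4; step 10 mod 4 = 2, giving 2.

x=24, y=2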